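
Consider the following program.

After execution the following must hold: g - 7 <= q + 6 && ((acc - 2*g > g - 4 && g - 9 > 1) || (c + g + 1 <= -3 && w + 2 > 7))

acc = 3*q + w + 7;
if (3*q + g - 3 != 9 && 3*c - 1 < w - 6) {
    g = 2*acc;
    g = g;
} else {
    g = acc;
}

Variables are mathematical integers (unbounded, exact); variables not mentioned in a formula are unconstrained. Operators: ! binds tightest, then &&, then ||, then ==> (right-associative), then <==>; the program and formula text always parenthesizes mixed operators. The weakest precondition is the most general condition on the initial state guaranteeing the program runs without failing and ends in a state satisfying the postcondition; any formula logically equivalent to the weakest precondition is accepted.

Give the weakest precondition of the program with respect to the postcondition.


Working backward. After the program, the postcondition g - 7 <= q + 6 && ((acc - 2*g > g - 4 && g - 9 > 1) || (c + g + 1 <= -3 && w + 2 > 7)) must hold; in canonical form it is g <= q + 13 && ((acc > 3*g - 4 && g > 10) || (c + g <= -4 && w > 5)).
Then branch requires 2*acc <= q + 13 && ((5*acc < 4 && 2*acc > 10) || (2*acc + c <= -4 && w > 5)); else branch requires acc <= q + 13 && ((2*acc < 4 && acc > 10) || (acc + c <= -4 && w > 5)).
Before the if: ((g + 3*q != 12 && 3*c < w - 5) ==> (2*acc <= q + 13 && ((5*acc < 4 && 2*acc > 10) || (2*acc + c <= -4 && w > 5)))) && ((!(g + 3*q != 12 && 3*c < w - 5)) ==> (acc <= q + 13 && ((2*acc < 4 && acc > 10) || (acc + c <= -4 && w > 5))))
Before acc := 3*q + w + 7: ((g + 3*q != 12 && 3*c < w - 5) ==> (5*q + 2*w <= -1 && ((15*q + 5*w < -31 && 6*q + 2*w > -4) || (c + 6*q + 2*w <= -18 && w > 5)))) && ((!(g + 3*q != 12 && 3*c < w - 5)) ==> (2*q + w <= 6 && ((6*q + 2*w < -10 && 3*q + w > 3) || (c + 3*q + w <= -11 && w > 5))))
Answer: WP = ((g + 3*q != 12 && 3*c < w - 5) ==> (5*q + 2*w <= -1 && ((15*q + 5*w < -31 && 6*q + 2*w > -4) || (c + 6*q + 2*w <= -18 && w > 5)))) && ((!(g + 3*q != 12 && 3*c < w - 5)) ==> (2*q + w <= 6 && ((6*q + 2*w < -10 && 3*q + w > 3) || (c + 3*q + w <= -11 && w > 5))))


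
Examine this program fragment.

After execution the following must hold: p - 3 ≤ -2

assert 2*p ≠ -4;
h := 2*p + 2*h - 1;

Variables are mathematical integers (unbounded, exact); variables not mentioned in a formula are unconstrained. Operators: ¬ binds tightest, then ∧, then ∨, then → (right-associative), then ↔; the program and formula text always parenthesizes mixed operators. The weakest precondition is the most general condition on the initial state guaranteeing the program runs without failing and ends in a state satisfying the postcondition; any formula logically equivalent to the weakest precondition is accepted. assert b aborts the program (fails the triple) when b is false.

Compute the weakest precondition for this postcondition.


Working backward. After the program, the postcondition p - 3 ≤ -2 must hold; in canonical form it is p ≤ 1.
Before h := 2*p + 2*h - 1: p ≤ 1
Before assert 2*p ≠ -4: 2*p ≠ -4 ∧ p ≤ 1
Answer: WP = 2*p ≠ -4 ∧ p ≤ 1


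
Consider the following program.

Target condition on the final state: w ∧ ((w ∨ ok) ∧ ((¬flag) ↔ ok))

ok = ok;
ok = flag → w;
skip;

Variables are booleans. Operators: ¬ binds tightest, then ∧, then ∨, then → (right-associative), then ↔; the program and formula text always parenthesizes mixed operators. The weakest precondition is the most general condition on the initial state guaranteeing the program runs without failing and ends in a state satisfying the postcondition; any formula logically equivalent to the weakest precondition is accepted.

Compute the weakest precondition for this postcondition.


Working backward. After the program, the postcondition w ∧ ((w ∨ ok) ∧ ((¬flag) ↔ ok)) must hold; in canonical form it is w ∧ (w ∨ ok) ∧ ((¬flag) ↔ ok).
Before skip: w ∧ (w ∨ ok) ∧ ((¬flag) ↔ ok)
Before ok := flag → w: w ∧ (w ∨ (flag → w)) ∧ ((¬flag) ↔ (flag → w))
Before ok := ok: w ∧ (w ∨ (flag → w)) ∧ ((¬flag) ↔ (flag → w))
Answer: WP = w ∧ (w ∨ (flag → w)) ∧ ((¬flag) ↔ (flag → w))


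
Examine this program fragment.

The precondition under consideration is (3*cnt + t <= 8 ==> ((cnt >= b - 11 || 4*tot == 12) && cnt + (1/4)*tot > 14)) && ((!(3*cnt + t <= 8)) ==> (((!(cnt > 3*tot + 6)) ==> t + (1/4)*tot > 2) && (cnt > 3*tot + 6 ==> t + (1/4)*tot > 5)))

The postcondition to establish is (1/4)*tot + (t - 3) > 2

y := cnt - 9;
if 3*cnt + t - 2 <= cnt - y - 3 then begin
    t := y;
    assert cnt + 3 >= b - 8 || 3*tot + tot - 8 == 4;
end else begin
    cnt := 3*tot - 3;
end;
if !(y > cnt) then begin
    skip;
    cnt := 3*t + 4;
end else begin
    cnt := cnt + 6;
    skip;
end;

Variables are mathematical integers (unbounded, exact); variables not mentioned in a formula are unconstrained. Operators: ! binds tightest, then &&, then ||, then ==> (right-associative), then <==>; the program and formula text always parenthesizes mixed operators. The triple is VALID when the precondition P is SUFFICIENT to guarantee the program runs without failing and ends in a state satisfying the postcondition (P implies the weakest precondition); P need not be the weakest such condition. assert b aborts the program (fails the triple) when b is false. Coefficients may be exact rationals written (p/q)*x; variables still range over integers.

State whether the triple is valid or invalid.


Working backward. After the program, the postcondition (1/4)*tot + (t - 3) > 2 must hold; in canonical form it is t + (1/4)*tot > 5.
Then branch requires t + (1/4)*tot > 5; else branch requires t + (1/4)*tot > 5.
Before the if: ((!(y > cnt)) ==> t + (1/4)*tot > 5) && (y > cnt ==> t + (1/4)*tot > 5)
Then branch requires (cnt >= b - 11 || 4*tot == 12) && ((!(y > cnt)) ==> (1/4)*tot + y > 5) && (y > cnt ==> (1/4)*tot + y > 5); else branch requires ((!(y > 3*tot - 3)) ==> t + (1/4)*tot > 5) && (y > 3*tot - 3 ==> t + (1/4)*tot > 5).
Before the if: (2*cnt + t + y <= -1 ==> ((cnt >= b - 11 || 4*tot == 12) && ((!(y > cnt)) ==> (1/4)*tot + y > 5) && (y > cnt ==> (1/4)*tot + y > 5))) && ((!(2*cnt + t + y <= -1)) ==> (((!(y > 3*tot - 3)) ==> t + (1/4)*tot > 5) && (y > 3*tot - 3 ==> t + (1/4)*tot > 5)))
Before y := cnt - 9: (3*cnt + t <= 8 ==> ((cnt >= b - 11 || 4*tot == 12) && cnt + (1/4)*tot > 14)) && ((!(3*cnt + t <= 8)) ==> (((!(cnt > 3*tot + 6)) ==> t + (1/4)*tot > 5) && (cnt > 3*tot + 6 ==> t + (1/4)*tot > 5)))
The weakest precondition is (3*cnt + t <= 8 ==> ((cnt >= b - 11 || 4*tot == 12) && cnt + (1/4)*tot > 14)) && ((!(3*cnt + t <= 8)) ==> (((!(cnt > 3*tot + 6)) ==> t + (1/4)*tot > 5) && (cnt > 3*tot + 6 ==> t + (1/4)*tot > 5))).
Check whether (3*cnt + t <= 8 ==> ((cnt >= b - 11 || 4*tot == 12) && cnt + (1/4)*tot > 14)) && ((!(3*cnt + t <= 8)) ==> (((!(cnt > 3*tot + 6)) ==> t + (1/4)*tot > 2) && (cnt > 3*tot + 6 ==> t + (1/4)*tot > 5))) implies it.
Countermodel: at the initial state b = 0, cnt = 6, t = 5, tot = 0, the precondition holds but the weakest precondition fails.
Answer: invalid


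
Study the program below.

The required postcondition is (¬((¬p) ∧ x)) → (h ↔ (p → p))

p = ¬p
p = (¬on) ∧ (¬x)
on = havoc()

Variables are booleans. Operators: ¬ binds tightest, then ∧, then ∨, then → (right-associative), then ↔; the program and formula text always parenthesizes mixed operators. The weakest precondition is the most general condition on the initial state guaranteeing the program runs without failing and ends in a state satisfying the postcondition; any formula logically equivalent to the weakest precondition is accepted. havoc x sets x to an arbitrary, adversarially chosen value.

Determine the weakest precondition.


Working backward. After the program, the postcondition (¬((¬p) ∧ x)) → (h ↔ (p → p)) must hold; in canonical form it is (¬((¬p) ∧ x)) → h.
Before havoc on: (¬((¬p) ∧ x)) → h
Before p := (¬on) ∧ (¬x): (¬((¬((¬on) ∧ (¬x))) ∧ x)) → h
Before p := ¬p: (¬((¬((¬on) ∧ (¬x))) ∧ x)) → h
Answer: WP = (¬((¬((¬on) ∧ (¬x))) ∧ x)) → h


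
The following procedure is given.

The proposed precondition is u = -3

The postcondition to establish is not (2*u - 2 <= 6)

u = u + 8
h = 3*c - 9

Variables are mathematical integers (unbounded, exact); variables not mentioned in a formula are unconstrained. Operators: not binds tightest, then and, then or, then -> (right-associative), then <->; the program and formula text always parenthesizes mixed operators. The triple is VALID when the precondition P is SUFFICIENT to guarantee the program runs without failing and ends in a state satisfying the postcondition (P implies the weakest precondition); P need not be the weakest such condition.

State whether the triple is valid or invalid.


Working backward. After the program, the postcondition not (2*u - 2 <= 6) must hold; in canonical form it is not (2*u <= 8).
Before h := 3*c - 9: not (2*u <= 8)
Before u := u + 8: not (2*u <= -8)
The weakest precondition is not (2*u <= -8).
Check whether u = -3 implies it.
Every state satisfying the precondition satisfies the weakest precondition: the implication holds.
Answer: valid


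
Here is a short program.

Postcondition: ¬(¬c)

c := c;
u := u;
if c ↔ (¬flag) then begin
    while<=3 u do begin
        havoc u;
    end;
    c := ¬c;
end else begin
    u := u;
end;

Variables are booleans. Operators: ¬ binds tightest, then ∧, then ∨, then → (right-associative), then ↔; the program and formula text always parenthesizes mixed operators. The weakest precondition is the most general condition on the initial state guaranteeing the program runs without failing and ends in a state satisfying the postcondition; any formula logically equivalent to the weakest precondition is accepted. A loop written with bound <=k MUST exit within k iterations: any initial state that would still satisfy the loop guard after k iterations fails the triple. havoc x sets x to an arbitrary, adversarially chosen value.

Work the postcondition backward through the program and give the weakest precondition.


Working backward. After the program, the postcondition ¬(¬c) must hold; in canonical form it is c.
Then branch requires (¬u) ∧ ((¬u) → (¬c)); else branch requires c.
Before the if: ((c ↔ (¬flag)) → ((¬u) ∧ ((¬u) → (¬c)))) ∧ ((¬(c ↔ (¬flag))) → c)
Before u := u: ((c ↔ (¬flag)) → ((¬u) ∧ ((¬u) → (¬c)))) ∧ ((¬(c ↔ (¬flag))) → c)
Before c := c: ((c ↔ (¬flag)) → ((¬u) ∧ ((¬u) → (¬c)))) ∧ ((¬(c ↔ (¬flag))) → c)
Answer: WP = ((c ↔ (¬flag)) → ((¬u) ∧ ((¬u) → (¬c)))) ∧ ((¬(c ↔ (¬flag))) → c)


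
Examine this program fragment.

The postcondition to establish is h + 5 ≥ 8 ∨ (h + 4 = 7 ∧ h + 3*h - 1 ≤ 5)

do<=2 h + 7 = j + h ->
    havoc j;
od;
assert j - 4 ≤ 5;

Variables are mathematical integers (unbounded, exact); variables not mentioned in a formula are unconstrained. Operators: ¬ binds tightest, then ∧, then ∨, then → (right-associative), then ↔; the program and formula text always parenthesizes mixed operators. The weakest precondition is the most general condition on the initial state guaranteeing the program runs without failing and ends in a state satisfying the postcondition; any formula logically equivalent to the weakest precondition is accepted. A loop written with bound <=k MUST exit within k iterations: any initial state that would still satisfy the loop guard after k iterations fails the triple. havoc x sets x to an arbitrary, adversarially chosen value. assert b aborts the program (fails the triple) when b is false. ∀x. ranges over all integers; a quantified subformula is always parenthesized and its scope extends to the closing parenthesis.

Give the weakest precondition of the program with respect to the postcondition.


Working backward. After the program, the postcondition h + 5 ≥ 8 ∨ (h + 4 = 7 ∧ h + 3*h - 1 ≤ 5) must hold; in canonical form it is h ≥ 3 ∨ (h = 3 ∧ 4*h ≤ 6).
Before assert j - 4 ≤ 5: j ≤ 9 ∧ (h ≥ 3 ∨ (h = 3 ∧ 4*h ≤ 6))
Before the loop (bound <=2), unroll the exhaustion recursion (WP_0 = exit-now case; WP_j = one more guarded iteration, up to j = 2):
  WP_0: (¬(j = 7)) ∧ j ≤ 9 ∧ (h ≥ 3 ∨ (h = 3 ∧ 4*h ≤ 6))
  WP_1: (j = 7 → (∀j_1. ((¬(j_1 = 7)) ∧ j_1 ≤ 9 ∧ (h ≥ 3 ∨ (h = 3 ∧ 4*h ≤ 6))))) ∧ ((¬(j = 7)) → (j ≤ 9 ∧ (h ≥ 3 ∨ (h = 3 ∧ 4*h ≤ 6))))
  WP_2: (j = 7 → (∀j_2. ((j_2 = 7 → (∀j_1. ((¬(j_1 = 7)) ∧ j_1 ≤ 9 ∧ (h ≥ 3 ∨ (h = 3 ∧ 4*h ≤ 6))))) ∧ ((¬(j_2 = 7)) → (j_2 ≤ 9 ∧ (h ≥ 3 ∨ (h = 3 ∧ 4*h ≤ 6))))))) ∧ ((¬(j = 7)) → (j ≤ 9 ∧ (h ≥ 3 ∨ (h = 3 ∧ 4*h ≤ 6))))
So before the loop: (j = 7 → (∀j_2. ((j_2 = 7 → (∀j_1. ((¬(j_1 = 7)) ∧ j_1 ≤ 9 ∧ (h ≥ 3 ∨ (h = 3 ∧ 4*h ≤ 6))))) ∧ ((¬(j_2 = 7)) → (j_2 ≤ 9 ∧ (h ≥ 3 ∨ (h = 3 ∧ 4*h ≤ 6))))))) ∧ ((¬(j = 7)) → (j ≤ 9 ∧ (h ≥ 3 ∨ (h = 3 ∧ 4*h ≤ 6))))
Answer: WP = (j = 7 → (∀j_2. ((j_2 = 7 → (∀j_1. ((¬(j_1 = 7)) ∧ j_1 ≤ 9 ∧ (h ≥ 3 ∨ (h = 3 ∧ 4*h ≤ 6))))) ∧ ((¬(j_2 = 7)) → (j_2 ≤ 9 ∧ (h ≥ 3 ∨ (h = 3 ∧ 4*h ≤ 6))))))) ∧ ((¬(j = 7)) → (j ≤ 9 ∧ (h ≥ 3 ∨ (h = 3 ∧ 4*h ≤ 6))))


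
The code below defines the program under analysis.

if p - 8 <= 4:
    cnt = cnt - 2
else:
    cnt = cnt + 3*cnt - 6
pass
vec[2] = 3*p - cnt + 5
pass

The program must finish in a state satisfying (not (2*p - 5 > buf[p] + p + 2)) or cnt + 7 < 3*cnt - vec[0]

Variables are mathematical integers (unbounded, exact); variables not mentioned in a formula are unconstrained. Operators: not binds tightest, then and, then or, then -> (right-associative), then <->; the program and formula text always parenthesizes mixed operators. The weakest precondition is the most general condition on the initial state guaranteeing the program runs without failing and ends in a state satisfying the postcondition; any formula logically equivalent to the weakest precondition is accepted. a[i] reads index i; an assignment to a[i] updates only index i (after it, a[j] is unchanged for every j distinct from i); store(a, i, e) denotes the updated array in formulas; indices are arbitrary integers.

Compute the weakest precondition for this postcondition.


Working backward. After the program, the postcondition (not (2*p - 5 > buf[p] + p + 2)) or cnt + 7 < 3*cnt - vec[0] must hold; in canonical form it is (not (p > buf[p] + 7)) or vec[0] < 2*cnt - 7.
Before skip: (not (p > buf[p] + 7)) or vec[0] < 2*cnt - 7
Before vec[2] := 3*p - cnt + 5: (not (p > buf[p] + 7)) or vec[0] < 2*cnt - 7
Before skip: (not (p > buf[p] + 7)) or vec[0] < 2*cnt - 7
Then branch requires (not (p > buf[p] + 7)) or vec[0] < 2*cnt - 11; else branch requires (not (p > buf[p] + 7)) or vec[0] < 8*cnt - 19.
Before the if: (p <= 12 -> ((not (p > buf[p] + 7)) or vec[0] < 2*cnt - 11)) and ((not (p <= 12)) -> ((not (p > buf[p] + 7)) or vec[0] < 8*cnt - 19))
Answer: WP = (p <= 12 -> ((not (p > buf[p] + 7)) or vec[0] < 2*cnt - 11)) and ((not (p <= 12)) -> ((not (p > buf[p] + 7)) or vec[0] < 8*cnt - 19))


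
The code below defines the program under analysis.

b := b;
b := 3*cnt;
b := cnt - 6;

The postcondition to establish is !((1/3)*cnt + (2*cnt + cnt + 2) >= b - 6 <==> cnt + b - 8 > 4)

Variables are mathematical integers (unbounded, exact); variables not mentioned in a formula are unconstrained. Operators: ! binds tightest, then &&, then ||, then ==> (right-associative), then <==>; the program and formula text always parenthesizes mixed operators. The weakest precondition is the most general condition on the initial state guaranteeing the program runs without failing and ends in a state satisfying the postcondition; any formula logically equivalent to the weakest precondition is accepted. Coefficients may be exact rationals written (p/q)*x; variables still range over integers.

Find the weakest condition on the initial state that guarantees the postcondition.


Working backward. After the program, the postcondition !((1/3)*cnt + (2*cnt + cnt + 2) >= b - 6 <==> cnt + b - 8 > 4) must hold; in canonical form it is !((10/3)*cnt >= b - 8 <==> b + cnt > 12).
Before b := cnt - 6: !((7/3)*cnt >= -14 <==> 2*cnt > 18)
Before b := 3*cnt: !((7/3)*cnt >= -14 <==> 2*cnt > 18)
Before b := b: !((7/3)*cnt >= -14 <==> 2*cnt > 18)
Answer: WP = !((7/3)*cnt >= -14 <==> 2*cnt > 18)


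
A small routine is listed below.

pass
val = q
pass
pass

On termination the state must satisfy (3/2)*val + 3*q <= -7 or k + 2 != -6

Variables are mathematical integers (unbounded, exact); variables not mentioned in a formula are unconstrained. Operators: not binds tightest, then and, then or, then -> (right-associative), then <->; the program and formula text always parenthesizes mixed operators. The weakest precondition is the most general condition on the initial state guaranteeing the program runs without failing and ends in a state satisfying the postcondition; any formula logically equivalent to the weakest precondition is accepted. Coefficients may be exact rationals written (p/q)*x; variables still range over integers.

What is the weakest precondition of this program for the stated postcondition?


Working backward. After the program, the postcondition (3/2)*val + 3*q <= -7 or k + 2 != -6 must hold; in canonical form it is 3*q + (3/2)*val <= -7 or k != -8.
Before skip: 3*q + (3/2)*val <= -7 or k != -8
Before skip: 3*q + (3/2)*val <= -7 or k != -8
Before val := q: (9/2)*q <= -7 or k != -8
Before skip: (9/2)*q <= -7 or k != -8
Answer: WP = (9/2)*q <= -7 or k != -8


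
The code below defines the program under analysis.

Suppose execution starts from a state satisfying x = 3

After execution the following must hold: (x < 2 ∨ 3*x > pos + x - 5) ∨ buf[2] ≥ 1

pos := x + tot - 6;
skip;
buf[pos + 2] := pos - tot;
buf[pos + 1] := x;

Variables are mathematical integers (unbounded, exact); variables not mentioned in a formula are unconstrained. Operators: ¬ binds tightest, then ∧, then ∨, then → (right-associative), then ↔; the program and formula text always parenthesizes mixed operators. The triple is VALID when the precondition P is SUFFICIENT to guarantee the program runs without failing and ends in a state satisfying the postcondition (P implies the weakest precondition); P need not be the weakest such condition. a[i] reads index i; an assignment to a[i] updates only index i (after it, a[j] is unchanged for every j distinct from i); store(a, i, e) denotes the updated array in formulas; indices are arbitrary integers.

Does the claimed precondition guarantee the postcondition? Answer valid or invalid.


Working backward. After the program, the postcondition (x < 2 ∨ 3*x > pos + x - 5) ∨ buf[2] ≥ 1 must hold; in canonical form it is x < 2 ∨ 2*x > pos - 5 ∨ buf[2] ≥ 1.
Before buf[pos + 1] := x: x < 2 ∨ 2*x > pos - 5 ∨ store(buf, pos + 1, x)[2] ≥ 1
Before buf[pos + 2] := pos - tot: x < 2 ∨ 2*x > pos - 5 ∨ store(store(buf, pos + 2, pos - tot), pos + 1, x)[2] ≥ 1
Before skip: x < 2 ∨ 2*x > pos - 5 ∨ store(store(buf, pos + 2, pos - tot), pos + 1, x)[2] ≥ 1
Before pos := x + tot - 6: x < 2 ∨ x > tot - 11 ∨ store(store(buf, tot + x - 4, x - 6), tot + x - 5, x)[2] ≥ 1
The weakest precondition is x < 2 ∨ x > tot - 11 ∨ store(store(buf, tot + x - 4, x - 6), tot + x - 5, x)[2] ≥ 1.
Check whether x = 3 implies it.
Countermodel: at the initial state buf = {[2] = 0, [12] = 3, [13] = 3, elsewhere 3}, tot = 14, x = 3, the precondition holds but the weakest precondition fails.
Answer: invalid


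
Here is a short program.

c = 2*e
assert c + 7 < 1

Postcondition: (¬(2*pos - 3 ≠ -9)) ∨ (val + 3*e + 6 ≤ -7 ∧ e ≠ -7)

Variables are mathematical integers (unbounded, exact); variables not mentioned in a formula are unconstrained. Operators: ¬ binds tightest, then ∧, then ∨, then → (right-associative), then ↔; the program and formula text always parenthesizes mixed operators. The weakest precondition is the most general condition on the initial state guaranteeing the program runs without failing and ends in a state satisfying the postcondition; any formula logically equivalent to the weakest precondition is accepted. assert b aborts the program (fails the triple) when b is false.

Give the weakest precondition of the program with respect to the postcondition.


Working backward. After the program, the postcondition (¬(2*pos - 3 ≠ -9)) ∨ (val + 3*e + 6 ≤ -7 ∧ e ≠ -7) must hold; in canonical form it is (¬(2*pos ≠ -6)) ∨ (3*e + val ≤ -13 ∧ e ≠ -7).
Before assert c + 7 < 1: c < -6 ∧ ((¬(2*pos ≠ -6)) ∨ (3*e + val ≤ -13 ∧ e ≠ -7))
Before c := 2*e: 2*e < -6 ∧ ((¬(2*pos ≠ -6)) ∨ (3*e + val ≤ -13 ∧ e ≠ -7))
Answer: WP = 2*e < -6 ∧ ((¬(2*pos ≠ -6)) ∨ (3*e + val ≤ -13 ∧ e ≠ -7))


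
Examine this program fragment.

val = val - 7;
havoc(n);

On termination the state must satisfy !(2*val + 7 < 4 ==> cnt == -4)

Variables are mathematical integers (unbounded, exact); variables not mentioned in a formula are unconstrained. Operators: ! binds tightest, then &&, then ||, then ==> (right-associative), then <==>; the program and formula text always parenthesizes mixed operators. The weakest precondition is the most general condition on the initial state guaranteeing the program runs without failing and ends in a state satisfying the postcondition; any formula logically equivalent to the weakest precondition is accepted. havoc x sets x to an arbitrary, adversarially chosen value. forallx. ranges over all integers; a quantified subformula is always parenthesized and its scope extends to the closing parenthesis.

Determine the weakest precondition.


Working backward. After the program, the postcondition !(2*val + 7 < 4 ==> cnt == -4) must hold; in canonical form it is !(2*val < -3 ==> cnt == -4).
Before havoc n: !(2*val < -3 ==> cnt == -4)
Before val := val - 7: !(2*val < 11 ==> cnt == -4)
Answer: WP = !(2*val < 11 ==> cnt == -4)


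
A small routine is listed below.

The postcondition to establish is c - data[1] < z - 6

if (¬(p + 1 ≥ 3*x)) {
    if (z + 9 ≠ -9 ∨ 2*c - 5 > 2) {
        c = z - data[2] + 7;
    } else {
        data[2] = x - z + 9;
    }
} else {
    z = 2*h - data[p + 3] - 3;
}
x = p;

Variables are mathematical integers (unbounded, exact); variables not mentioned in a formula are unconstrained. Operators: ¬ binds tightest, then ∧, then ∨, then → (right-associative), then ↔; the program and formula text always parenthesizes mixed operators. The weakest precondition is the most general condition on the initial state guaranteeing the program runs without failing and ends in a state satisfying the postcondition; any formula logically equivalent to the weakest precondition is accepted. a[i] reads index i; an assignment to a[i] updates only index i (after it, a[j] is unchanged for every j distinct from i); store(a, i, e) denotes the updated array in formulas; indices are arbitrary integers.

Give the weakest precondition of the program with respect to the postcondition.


Working backward. After the program, the postcondition c - data[1] < z - 6 must hold; in canonical form it is c < data[1] + z - 6.
Before x := p: c < data[1] + z - 6
Then branch requires ((z ≠ -18 ∨ 2*c > 7) → data[1] + data[2] > 13) ∧ ((¬(z ≠ -18 ∨ 2*c > 7)) → c < data[1] + z - 6); else branch requires data[p + 3] + c < data[1] + 2*h - 9.
Before the if: ((¬(p ≥ 3*x - 1)) → (((z ≠ -18 ∨ 2*c > 7) → data[1] + data[2] > 13) ∧ ((¬(z ≠ -18 ∨ 2*c > 7)) → c < data[1] + z - 6))) ∧ (p ≥ 3*x - 1 → data[p + 3] + c < data[1] + 2*h - 9)
Answer: WP = ((¬(p ≥ 3*x - 1)) → (((z ≠ -18 ∨ 2*c > 7) → data[1] + data[2] > 13) ∧ ((¬(z ≠ -18 ∨ 2*c > 7)) → c < data[1] + z - 6))) ∧ (p ≥ 3*x - 1 → data[p + 3] + c < data[1] + 2*h - 9)


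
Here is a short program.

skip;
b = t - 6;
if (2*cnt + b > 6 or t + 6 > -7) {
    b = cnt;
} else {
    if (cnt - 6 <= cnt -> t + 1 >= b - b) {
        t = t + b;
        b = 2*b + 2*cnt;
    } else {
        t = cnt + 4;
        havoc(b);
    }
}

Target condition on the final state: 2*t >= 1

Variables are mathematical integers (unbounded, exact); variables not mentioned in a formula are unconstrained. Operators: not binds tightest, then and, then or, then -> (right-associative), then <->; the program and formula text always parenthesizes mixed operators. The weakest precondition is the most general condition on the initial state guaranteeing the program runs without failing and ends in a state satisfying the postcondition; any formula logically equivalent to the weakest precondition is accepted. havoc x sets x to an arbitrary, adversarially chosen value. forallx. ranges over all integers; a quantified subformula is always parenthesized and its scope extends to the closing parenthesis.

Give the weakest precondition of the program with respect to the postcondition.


Working backward. After the program, 2*t >= 1 must hold.
Then branch requires 2*t >= 1; else branch requires (t >= -1 -> 2*b + 2*t >= 1) and ((not (t >= -1)) -> 2*cnt >= -7).
Before the if: ((b + 2*cnt > 6 or t > -13) -> 2*t >= 1) and ((not (b + 2*cnt > 6 or t > -13)) -> ((t >= -1 -> 2*b + 2*t >= 1) and ((not (t >= -1)) -> 2*cnt >= -7)))
Before b := t - 6: ((2*cnt + t > 12 or t > -13) -> 2*t >= 1) and ((not (2*cnt + t > 12 or t > -13)) -> ((t >= -1 -> 4*t >= 13) and ((not (t >= -1)) -> 2*cnt >= -7)))
Before skip: ((2*cnt + t > 12 or t > -13) -> 2*t >= 1) and ((not (2*cnt + t > 12 or t > -13)) -> ((t >= -1 -> 4*t >= 13) and ((not (t >= -1)) -> 2*cnt >= -7)))
Answer: WP = ((2*cnt + t > 12 or t > -13) -> 2*t >= 1) and ((not (2*cnt + t > 12 or t > -13)) -> ((t >= -1 -> 4*t >= 13) and ((not (t >= -1)) -> 2*cnt >= -7)))


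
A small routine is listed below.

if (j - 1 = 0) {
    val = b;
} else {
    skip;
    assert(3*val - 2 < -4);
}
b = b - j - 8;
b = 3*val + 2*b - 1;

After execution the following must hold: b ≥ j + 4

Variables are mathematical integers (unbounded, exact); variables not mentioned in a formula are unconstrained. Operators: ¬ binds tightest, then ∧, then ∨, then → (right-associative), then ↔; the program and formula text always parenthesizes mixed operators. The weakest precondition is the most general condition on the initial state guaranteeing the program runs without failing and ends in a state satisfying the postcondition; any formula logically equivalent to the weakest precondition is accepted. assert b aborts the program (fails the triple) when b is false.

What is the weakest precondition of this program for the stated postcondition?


Working backward. After the program, b ≥ j + 4 must hold.
Before b := 3*val + 2*b - 1: 2*b + 3*val ≥ j + 5
Before b := b - j - 8: 2*b + 3*val ≥ 3*j + 21
Then branch requires 5*b ≥ 3*j + 21; else branch requires 3*val < -2 ∧ 2*b + 3*val ≥ 3*j + 21.
Before the if: (j = 1 → 5*b ≥ 3*j + 21) ∧ ((¬(j = 1)) → (3*val < -2 ∧ 2*b + 3*val ≥ 3*j + 21))
Answer: WP = (j = 1 → 5*b ≥ 3*j + 21) ∧ ((¬(j = 1)) → (3*val < -2 ∧ 2*b + 3*val ≥ 3*j + 21))


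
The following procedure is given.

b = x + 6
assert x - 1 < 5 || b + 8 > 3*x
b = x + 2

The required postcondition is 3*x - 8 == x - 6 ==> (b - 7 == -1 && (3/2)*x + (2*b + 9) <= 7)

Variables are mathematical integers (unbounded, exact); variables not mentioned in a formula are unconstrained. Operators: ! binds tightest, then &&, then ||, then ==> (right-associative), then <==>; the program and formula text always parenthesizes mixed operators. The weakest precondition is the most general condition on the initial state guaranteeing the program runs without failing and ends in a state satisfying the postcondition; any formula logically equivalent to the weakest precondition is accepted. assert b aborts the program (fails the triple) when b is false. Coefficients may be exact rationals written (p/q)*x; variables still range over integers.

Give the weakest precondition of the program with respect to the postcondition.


Working backward. After the program, the postcondition 3*x - 8 == x - 6 ==> (b - 7 == -1 && (3/2)*x + (2*b + 9) <= 7) must hold; in canonical form it is 2*x == 2 ==> (b == 6 && 2*b + (3/2)*x <= -2).
Before b := x + 2: 2*x == 2 ==> (x == 4 && (7/2)*x <= -6)
Before assert x - 1 < 5 || b + 8 > 3*x: (x < 6 || b > 3*x - 8) && (2*x == 2 ==> (x == 4 && (7/2)*x <= -6))
Before b := x + 6: (x < 6 || 2*x < 14) && (2*x == 2 ==> (x == 4 && (7/2)*x <= -6))
Answer: WP = (x < 6 || 2*x < 14) && (2*x == 2 ==> (x == 4 && (7/2)*x <= -6))


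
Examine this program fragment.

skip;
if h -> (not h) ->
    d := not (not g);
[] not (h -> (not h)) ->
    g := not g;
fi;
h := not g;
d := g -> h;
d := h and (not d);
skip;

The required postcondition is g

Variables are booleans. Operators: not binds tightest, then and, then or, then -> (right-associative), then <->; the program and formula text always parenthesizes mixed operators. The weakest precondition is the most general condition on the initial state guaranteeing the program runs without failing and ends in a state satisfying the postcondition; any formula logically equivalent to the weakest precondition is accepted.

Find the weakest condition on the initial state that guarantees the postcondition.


Working backward. After the program, g must hold.
Before skip: g
Before d := h and (not d): g
Before d := g -> h: g
Before h := not g: g
Then branch requires g; else branch requires not g.
Before the if: ((h -> (not h)) -> g) and ((not (h -> (not h))) -> (not g))
Before skip: ((h -> (not h)) -> g) and ((not (h -> (not h))) -> (not g))
Answer: WP = ((h -> (not h)) -> g) and ((not (h -> (not h))) -> (not g))


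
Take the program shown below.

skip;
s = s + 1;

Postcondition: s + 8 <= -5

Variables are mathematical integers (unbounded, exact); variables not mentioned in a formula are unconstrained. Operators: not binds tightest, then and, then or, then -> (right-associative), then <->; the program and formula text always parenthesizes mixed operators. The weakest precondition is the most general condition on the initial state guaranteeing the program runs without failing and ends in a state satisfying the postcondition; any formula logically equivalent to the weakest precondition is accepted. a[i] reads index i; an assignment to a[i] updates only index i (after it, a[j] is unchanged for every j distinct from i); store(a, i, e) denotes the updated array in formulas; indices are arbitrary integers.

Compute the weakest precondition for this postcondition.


Working backward. After the program, the postcondition s + 8 <= -5 must hold; in canonical form it is s <= -13.
Before s := s + 1: s <= -14
Before skip: s <= -14
Answer: WP = s <= -14


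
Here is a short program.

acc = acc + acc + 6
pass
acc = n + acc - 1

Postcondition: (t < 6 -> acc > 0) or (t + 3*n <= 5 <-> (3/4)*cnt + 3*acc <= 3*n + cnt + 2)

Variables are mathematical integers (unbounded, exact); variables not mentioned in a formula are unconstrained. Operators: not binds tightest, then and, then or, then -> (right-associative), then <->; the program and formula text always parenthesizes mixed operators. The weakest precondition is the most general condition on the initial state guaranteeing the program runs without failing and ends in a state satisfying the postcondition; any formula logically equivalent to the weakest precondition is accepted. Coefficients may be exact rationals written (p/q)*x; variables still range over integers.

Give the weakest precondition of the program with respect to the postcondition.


Working backward. After the program, the postcondition (t < 6 -> acc > 0) or (t + 3*n <= 5 <-> (3/4)*cnt + 3*acc <= 3*n + cnt + 2) must hold; in canonical form it is (t < 6 -> acc > 0) or (3*n + t <= 5 <-> 3*acc <= (1/4)*cnt + 3*n + 2).
Before acc := n + acc - 1: (t < 6 -> acc + n > 1) or (3*n + t <= 5 <-> 3*acc <= (1/4)*cnt + 5)
Before skip: (t < 6 -> acc + n > 1) or (3*n + t <= 5 <-> 3*acc <= (1/4)*cnt + 5)
Before acc := acc + acc + 6: (t < 6 -> 2*acc + n > -5) or (3*n + t <= 5 <-> 6*acc <= (1/4)*cnt - 13)
Answer: WP = (t < 6 -> 2*acc + n > -5) or (3*n + t <= 5 <-> 6*acc <= (1/4)*cnt - 13)


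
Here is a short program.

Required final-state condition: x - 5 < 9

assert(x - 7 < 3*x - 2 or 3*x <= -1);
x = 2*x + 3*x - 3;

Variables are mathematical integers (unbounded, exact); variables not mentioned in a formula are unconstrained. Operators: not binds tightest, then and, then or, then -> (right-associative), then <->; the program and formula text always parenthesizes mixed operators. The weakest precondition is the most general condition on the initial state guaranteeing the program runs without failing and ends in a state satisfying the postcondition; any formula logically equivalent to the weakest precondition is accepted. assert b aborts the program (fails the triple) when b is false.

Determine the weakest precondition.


Working backward. After the program, the postcondition x - 5 < 9 must hold; in canonical form it is x < 14.
Before x := 2*x + 3*x - 3: 5*x < 17
Before assert x - 7 < 3*x - 2 or 3*x <= -1: (2*x > -5 or 3*x <= -1) and 5*x < 17
Answer: WP = (2*x > -5 or 3*x <= -1) and 5*x < 17


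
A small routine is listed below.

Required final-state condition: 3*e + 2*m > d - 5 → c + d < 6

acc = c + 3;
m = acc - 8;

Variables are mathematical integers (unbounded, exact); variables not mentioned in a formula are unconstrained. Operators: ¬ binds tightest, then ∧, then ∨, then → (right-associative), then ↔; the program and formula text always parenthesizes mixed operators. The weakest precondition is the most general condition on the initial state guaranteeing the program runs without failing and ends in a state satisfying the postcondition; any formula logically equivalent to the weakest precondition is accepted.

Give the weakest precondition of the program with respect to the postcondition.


Working backward. After the program, 3*e + 2*m > d - 5 → c + d < 6 must hold.
Before m := acc - 8: 2*acc + 3*e > d + 11 → c + d < 6
Before acc := c + 3: 2*c + 3*e > d + 5 → c + d < 6
Answer: WP = 2*c + 3*e > d + 5 → c + d < 6


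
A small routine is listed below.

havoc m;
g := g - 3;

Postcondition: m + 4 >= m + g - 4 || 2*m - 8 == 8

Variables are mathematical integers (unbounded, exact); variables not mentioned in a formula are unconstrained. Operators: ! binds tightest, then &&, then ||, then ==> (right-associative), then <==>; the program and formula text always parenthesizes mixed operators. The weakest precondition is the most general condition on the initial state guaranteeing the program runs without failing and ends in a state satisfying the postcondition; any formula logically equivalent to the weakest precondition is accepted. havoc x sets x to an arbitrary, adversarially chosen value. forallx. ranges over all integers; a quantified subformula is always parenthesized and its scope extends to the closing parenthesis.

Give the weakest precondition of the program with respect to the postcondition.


Working backward. After the program, the postcondition m + 4 >= m + g - 4 || 2*m - 8 == 8 must hold; in canonical form it is g <= 8 || 2*m == 16.
Before g := g - 3: g <= 11 || 2*m == 16
Before havoc m: forall m_1. (g <= 11 || 2*m_1 == 16)
Answer: WP = forall m_1. (g <= 11 || 2*m_1 == 16)


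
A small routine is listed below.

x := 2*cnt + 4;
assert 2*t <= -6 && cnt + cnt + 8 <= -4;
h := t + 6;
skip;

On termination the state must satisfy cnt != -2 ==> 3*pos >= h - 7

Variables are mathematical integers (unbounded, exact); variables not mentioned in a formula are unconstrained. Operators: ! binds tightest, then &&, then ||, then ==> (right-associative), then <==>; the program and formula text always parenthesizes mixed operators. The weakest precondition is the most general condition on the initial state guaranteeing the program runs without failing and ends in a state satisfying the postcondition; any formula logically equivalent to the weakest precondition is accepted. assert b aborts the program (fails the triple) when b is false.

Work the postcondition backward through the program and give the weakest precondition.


Working backward. After the program, cnt != -2 ==> 3*pos >= h - 7 must hold.
Before skip: cnt != -2 ==> 3*pos >= h - 7
Before h := t + 6: cnt != -2 ==> 3*pos >= t - 1
Before assert 2*t <= -6 && cnt + cnt + 8 <= -4: 2*t <= -6 && 2*cnt <= -12 && (cnt != -2 ==> 3*pos >= t - 1)
Before x := 2*cnt + 4: 2*t <= -6 && 2*cnt <= -12 && (cnt != -2 ==> 3*pos >= t - 1)
Answer: WP = 2*t <= -6 && 2*cnt <= -12 && (cnt != -2 ==> 3*pos >= t - 1)


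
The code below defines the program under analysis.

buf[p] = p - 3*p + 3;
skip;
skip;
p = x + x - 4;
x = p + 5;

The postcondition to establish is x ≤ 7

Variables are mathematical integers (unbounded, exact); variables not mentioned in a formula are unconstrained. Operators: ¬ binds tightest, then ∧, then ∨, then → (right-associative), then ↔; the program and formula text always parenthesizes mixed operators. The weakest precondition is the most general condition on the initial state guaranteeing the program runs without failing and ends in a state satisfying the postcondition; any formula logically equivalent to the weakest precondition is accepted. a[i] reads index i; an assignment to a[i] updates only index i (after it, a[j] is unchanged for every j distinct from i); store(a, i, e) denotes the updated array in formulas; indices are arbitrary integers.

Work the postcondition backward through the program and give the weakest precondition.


Working backward. After the program, x ≤ 7 must hold.
Before x := p + 5: p ≤ 2
Before p := x + x - 4: 2*x ≤ 6
Before skip: 2*x ≤ 6
Before skip: 2*x ≤ 6
Before buf[p] := p - 3*p + 3: 2*x ≤ 6
Answer: WP = 2*x ≤ 6


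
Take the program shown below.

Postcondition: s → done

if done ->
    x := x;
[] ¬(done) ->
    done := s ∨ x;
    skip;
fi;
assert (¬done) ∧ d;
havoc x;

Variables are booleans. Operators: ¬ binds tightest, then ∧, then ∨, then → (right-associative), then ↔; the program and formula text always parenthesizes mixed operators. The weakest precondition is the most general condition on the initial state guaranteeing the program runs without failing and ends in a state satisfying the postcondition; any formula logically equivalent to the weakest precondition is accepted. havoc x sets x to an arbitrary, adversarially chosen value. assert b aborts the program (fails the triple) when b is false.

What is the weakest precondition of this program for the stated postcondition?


Working backward. After the program, s → done must hold.
Before havoc x: s → done
Before assert (¬done) ∧ d: (¬done) ∧ d ∧ (s → done)
Then branch requires (¬done) ∧ d ∧ (s → done); else branch requires (¬(s ∨ x)) ∧ d ∧ (s → (s ∨ x)).
Before the if: (done → ((¬done) ∧ d ∧ (s → done))) ∧ ((¬done) → ((¬(s ∨ x)) ∧ d ∧ (s → (s ∨ x))))
Answer: WP = (done → ((¬done) ∧ d ∧ (s → done))) ∧ ((¬done) → ((¬(s ∨ x)) ∧ d ∧ (s → (s ∨ x))))


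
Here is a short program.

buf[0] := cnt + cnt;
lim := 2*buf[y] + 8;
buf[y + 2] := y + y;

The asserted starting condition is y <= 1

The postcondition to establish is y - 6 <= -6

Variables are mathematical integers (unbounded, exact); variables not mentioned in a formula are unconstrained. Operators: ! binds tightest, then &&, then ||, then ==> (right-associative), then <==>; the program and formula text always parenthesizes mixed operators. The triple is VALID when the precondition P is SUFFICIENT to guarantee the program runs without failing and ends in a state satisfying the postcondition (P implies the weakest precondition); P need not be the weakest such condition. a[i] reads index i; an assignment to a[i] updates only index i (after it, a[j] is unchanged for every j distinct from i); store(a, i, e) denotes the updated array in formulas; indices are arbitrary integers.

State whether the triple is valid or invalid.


Working backward. After the program, the postcondition y - 6 <= -6 must hold; in canonical form it is y <= 0.
Before buf[y + 2] := y + y: y <= 0
Before lim := 2*buf[y] + 8: y <= 0
Before buf[0] := cnt + cnt: y <= 0
The weakest precondition is y <= 0.
Check whether y <= 1 implies it.
Countermodel: at the initial state y = 1, the precondition holds but the weakest precondition fails.
Answer: invalid
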